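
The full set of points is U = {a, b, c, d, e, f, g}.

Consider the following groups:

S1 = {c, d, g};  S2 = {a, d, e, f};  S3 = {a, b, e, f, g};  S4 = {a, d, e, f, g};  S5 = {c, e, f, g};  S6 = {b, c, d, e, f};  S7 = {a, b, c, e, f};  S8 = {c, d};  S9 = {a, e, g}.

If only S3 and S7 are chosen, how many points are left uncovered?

1

Union of S3, S7 = {a, b, c, e, f, g}.
Not covered: d — 1 point.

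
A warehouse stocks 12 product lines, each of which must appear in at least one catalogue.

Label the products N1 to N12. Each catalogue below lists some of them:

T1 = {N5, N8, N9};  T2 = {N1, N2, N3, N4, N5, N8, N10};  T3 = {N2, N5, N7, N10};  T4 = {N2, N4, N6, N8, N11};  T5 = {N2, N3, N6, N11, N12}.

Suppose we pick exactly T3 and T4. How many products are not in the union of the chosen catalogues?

Union of T3, T4 = {N2, N4, N5, N6, N7, N8, N10, N11}.
Not covered: N1, N3, N9, N12 — 4 products.

4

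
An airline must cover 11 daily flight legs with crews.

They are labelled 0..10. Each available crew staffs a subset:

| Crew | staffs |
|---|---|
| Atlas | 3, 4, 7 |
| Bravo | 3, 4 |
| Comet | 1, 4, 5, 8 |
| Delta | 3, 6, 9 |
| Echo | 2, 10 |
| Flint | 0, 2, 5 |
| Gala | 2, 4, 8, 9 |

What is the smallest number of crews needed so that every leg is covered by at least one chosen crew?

5

Take {Atlas, Comet, Delta, Echo, Flint}. Their union is {0, 1, 2, 3, 4, 5, 6, 7, 8, 9, 10}, which is all 11 legs.
No 4 of the 7 crews cover everything (all 35 combinations miss at least one leg), so 5 is optimal.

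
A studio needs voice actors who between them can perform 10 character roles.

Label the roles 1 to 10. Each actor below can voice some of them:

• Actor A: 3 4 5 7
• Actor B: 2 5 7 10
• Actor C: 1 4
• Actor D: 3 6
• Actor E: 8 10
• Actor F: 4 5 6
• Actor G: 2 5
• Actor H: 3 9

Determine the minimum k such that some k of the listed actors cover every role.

B and C and D and E and H together: B ∪ C ∪ D ∪ E ∪ H = {1, 2, 3, 4, 5, 6, 7, 8, 9, 10} — every role is covered.
No 4 of the 8 actors cover everything (all 70 combinations miss at least one role), so 5 is optimal.

5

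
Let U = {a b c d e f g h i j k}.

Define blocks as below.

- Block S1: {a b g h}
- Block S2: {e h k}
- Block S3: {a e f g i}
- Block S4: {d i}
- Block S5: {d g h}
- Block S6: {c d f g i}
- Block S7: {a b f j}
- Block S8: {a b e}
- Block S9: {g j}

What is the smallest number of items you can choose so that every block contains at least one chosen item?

4

The 4 items {b, e, g, i} hit every block.
No choice of 3 items meets every block, so 4 is the minimum.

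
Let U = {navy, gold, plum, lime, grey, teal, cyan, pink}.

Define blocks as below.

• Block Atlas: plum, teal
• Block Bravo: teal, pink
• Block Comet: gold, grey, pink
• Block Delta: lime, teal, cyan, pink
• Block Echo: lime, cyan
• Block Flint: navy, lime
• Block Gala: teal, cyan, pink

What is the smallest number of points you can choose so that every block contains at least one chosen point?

Take H = {lime, teal, pink}. Each listed block contains at least one of these, so H is a hitting set of size 3.
The blocks Atlas, Comet, Echo are pairwise disjoint, so any hitting set needs a separate point for each — at least 3. Hence 3 is optimal.

3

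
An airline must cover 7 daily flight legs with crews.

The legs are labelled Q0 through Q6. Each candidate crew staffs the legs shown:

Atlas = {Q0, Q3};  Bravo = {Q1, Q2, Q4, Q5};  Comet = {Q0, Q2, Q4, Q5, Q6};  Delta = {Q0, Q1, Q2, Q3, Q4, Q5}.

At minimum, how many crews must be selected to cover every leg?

2

Take {Comet, Delta}. Their union is {Q0, Q1, Q2, Q3, Q4, Q5, Q6}, which is all 7 legs.
No single crew has all 7 legs (the largest, Delta, has 6), so 2 is optimal.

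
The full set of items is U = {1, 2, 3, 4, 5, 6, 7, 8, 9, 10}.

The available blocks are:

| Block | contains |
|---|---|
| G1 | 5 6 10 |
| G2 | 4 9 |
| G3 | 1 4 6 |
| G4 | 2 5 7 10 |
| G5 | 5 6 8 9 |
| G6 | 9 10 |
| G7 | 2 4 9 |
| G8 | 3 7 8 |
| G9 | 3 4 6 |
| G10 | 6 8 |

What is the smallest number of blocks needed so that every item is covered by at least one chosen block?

4

G3, G4, G7, and G8 cover everything between them: the union {1, 2, 3, 4, 5, 6, 7, 8, 9, 10} is all of U.
No 3 of the 10 blocks cover everything (all 120 combinations miss at least one item), so 4 is optimal.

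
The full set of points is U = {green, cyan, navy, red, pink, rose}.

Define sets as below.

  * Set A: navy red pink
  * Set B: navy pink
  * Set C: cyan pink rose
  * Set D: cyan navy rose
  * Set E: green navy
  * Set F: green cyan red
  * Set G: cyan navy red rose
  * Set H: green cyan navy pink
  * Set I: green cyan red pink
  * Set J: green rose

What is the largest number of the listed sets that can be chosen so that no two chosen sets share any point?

A, J are pairwise disjoint (A={navy,red,pink}; J={green,rose}).
Every remaining set overlaps one of these, and no 3 of the listed sets are pairwise disjoint, so 2 is the maximum.

2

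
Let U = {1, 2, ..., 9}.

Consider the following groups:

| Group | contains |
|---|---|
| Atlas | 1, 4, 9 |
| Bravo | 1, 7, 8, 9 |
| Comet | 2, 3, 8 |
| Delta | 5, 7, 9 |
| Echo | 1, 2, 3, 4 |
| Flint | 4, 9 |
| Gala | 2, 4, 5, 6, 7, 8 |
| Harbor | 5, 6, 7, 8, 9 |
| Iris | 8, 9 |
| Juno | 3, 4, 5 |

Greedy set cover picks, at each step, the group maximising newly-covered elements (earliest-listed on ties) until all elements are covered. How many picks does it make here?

3

Greedy: pick Gala (covers 6 new) → pick Atlas (covers 2 new) → pick Comet (covers 1 new). Total picks: 3.
(The true minimum cover uses only 2 groups, so greedy is not optimal here.)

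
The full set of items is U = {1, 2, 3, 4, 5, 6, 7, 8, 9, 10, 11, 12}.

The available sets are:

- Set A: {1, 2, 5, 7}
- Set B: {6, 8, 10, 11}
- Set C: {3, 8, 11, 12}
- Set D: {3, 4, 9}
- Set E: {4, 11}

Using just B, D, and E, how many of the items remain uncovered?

5

Union of B, D, E = {3, 4, 6, 8, 9, 10, 11}.
Not covered: 1, 2, 5, 7, 12 — 5 items.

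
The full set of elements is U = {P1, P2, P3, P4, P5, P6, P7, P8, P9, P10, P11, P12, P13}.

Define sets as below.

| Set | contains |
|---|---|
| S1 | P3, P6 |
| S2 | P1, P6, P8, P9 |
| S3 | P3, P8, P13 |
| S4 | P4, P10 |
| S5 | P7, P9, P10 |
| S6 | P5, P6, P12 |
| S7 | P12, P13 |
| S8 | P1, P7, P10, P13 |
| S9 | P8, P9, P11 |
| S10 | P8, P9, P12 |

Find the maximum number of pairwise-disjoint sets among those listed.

S1, S4, S7, S9 are pairwise disjoint (S1={P3,P6}; S4={P4,P10}; S7={P12,P13}; S9={P8,P9,P11}).
Every remaining set overlaps one of these, and no 5 of the listed sets are pairwise disjoint, so 4 is the maximum.

4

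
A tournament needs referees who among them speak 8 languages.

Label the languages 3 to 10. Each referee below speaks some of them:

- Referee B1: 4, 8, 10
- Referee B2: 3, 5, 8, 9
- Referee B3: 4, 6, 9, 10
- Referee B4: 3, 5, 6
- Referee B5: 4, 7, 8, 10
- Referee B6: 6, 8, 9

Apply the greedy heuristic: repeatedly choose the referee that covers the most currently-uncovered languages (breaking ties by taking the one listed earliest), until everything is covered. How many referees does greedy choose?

3

Greedy: pick B2 (covers 4 new) → pick B3 (covers 3 new) → pick B5 (covers 1 new). Total picks: 3.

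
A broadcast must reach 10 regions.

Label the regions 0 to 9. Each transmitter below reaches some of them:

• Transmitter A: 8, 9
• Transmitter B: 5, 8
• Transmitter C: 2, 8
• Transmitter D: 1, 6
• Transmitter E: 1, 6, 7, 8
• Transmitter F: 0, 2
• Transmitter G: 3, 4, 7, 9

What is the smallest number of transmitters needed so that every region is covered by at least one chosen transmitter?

Take {B, D, F, G}. Their union is {0, 1, 2, 3, 4, 5, 6, 7, 8, 9}, which is all 10 regions.
No 3 of the 7 transmitters cover everything (all 35 combinations miss at least one region), so 4 is optimal.

4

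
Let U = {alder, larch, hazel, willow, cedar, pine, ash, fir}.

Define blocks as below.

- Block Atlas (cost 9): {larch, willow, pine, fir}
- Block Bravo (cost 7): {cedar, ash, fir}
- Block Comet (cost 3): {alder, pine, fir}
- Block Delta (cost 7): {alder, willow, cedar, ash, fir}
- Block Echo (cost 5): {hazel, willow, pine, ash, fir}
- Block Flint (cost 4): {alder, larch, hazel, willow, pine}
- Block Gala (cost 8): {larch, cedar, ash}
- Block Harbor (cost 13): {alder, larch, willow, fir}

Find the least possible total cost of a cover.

Delta, Flint together cover every item (Delta ∪ Flint = {alder, larch, hazel, willow, cedar, pine, ash, fir}); total cost 7 + 4 = 11.
No covering selection has total cost below 11.

11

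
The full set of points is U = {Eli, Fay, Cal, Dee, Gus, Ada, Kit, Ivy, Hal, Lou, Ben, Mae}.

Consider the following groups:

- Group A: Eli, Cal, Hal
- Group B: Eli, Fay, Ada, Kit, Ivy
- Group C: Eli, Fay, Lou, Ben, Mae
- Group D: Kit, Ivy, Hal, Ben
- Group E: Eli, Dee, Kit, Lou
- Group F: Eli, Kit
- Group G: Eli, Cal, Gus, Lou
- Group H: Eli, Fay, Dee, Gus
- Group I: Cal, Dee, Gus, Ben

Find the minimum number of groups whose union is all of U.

Take {B, C, D, I}. Their union is {Eli, Fay, Cal, Dee, Gus, Ada, Kit, Ivy, Hal, Lou, Ben, Mae}, which is all 12 points.
Only C contains Mae, so C is forced; the remaining 7 points need at least 3 more groups (each remaining group adds at most 3) — so at least 4 groups are needed, and 4 is optimal.

4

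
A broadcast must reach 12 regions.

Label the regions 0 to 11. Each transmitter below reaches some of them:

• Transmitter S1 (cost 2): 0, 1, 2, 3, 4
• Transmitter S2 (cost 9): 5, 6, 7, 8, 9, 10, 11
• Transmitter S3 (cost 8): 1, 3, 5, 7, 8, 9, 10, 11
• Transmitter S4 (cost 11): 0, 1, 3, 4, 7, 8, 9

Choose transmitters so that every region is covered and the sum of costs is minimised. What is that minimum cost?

S1, S2 together cover every region (S1 ∪ S2 = {0, 1, 2, 3, 4, 5, 6, 7, 8, 9, 10, 11}); total cost 2 + 9 = 11.
No covering selection has total cost below 11.

11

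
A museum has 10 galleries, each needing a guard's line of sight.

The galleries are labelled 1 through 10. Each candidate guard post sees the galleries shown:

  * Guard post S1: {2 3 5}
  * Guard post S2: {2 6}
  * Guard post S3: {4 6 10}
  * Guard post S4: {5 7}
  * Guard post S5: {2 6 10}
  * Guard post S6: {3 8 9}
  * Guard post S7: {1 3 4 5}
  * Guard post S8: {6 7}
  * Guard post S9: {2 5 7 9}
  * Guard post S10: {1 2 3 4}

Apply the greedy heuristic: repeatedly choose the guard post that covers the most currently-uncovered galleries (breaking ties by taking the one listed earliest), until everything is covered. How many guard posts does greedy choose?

4

Greedy: pick S7 (covers 4 new) → pick S5 (covers 3 new) → pick S6 (covers 2 new) → pick S4 (covers 1 new). Total picks: 4.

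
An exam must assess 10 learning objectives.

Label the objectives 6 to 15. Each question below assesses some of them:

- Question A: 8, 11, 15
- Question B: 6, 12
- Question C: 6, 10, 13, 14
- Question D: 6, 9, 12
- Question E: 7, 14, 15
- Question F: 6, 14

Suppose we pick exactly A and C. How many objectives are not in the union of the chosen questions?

Union of A, C = {6, 8, 10, 11, 13, 14, 15}.
Not covered: 7, 9, 12 — 3 objectives.

3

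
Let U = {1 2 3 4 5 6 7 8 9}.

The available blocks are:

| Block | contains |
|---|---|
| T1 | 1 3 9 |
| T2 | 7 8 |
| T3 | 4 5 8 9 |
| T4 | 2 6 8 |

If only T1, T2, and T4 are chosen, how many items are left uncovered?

Union of T1, T2, T4 = {1, 2, 3, 6, 7, 8, 9}.
Not covered: 4, 5 — 2 items.

2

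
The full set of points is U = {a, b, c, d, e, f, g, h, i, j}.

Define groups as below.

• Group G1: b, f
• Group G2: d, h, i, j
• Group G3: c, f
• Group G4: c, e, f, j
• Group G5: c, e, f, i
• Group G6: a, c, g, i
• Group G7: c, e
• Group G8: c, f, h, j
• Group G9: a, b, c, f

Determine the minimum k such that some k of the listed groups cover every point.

4

Take {G1, G2, G5, G6}. Their union is {a, b, c, d, e, f, g, h, i, j}, which is all 10 points.
No 3 of the 9 groups cover everything (all 84 combinations miss at least one point), so 4 is optimal.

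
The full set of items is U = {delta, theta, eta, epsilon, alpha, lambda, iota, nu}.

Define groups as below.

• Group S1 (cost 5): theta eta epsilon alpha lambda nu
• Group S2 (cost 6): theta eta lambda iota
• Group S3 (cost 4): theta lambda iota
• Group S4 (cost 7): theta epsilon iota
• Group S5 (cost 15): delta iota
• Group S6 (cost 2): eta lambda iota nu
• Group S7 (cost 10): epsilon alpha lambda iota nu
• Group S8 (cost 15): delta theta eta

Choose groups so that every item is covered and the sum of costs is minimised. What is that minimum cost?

20

S1, S5 together cover every item (S1 ∪ S5 = {delta, theta, eta, epsilon, alpha, lambda, iota, nu}); total cost 5 + 15 = 20.
The greedy pick S6, S1, S5 costs 22; no covering selection beats 20.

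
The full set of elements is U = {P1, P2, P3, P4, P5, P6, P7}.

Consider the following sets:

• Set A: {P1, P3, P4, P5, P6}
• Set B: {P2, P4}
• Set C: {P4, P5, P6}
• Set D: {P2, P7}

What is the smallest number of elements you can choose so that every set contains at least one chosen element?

H = {P2, P5} meets every set (each contains at least one member of H), and |H| = 2.
The sets C, D are pairwise disjoint, so any hitting set needs a separate element for each — at least 2. Hence 2 is optimal.

2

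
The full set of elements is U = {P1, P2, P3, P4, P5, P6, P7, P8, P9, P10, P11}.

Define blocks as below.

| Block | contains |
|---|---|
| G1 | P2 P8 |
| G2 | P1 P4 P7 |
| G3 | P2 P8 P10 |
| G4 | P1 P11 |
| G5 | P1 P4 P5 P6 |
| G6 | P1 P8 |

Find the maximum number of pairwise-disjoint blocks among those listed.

G2, G3 are pairwise disjoint (G2={P1,P4,P7}; G3={P2,P8,P10}).
Every remaining block overlaps one of these, and no 3 of the listed blocks are pairwise disjoint, so 2 is the maximum.

2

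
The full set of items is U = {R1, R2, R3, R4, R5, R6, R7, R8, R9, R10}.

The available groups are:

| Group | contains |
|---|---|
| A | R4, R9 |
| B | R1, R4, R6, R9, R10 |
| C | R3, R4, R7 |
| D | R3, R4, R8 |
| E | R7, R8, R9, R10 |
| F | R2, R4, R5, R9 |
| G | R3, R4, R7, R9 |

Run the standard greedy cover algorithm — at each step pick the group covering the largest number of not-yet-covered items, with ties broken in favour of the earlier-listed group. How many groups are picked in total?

Greedy: pick B (covers 5 new) → pick C (covers 2 new) → pick F (covers 2 new) → pick D (covers 1 new). Total picks: 4.

4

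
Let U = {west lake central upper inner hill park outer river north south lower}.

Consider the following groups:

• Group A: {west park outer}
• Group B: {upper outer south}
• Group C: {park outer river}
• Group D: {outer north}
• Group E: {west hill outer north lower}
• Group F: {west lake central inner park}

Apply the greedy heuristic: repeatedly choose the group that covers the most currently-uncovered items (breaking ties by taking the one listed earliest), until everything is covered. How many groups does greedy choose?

Greedy: pick E (covers 5 new) → pick F (covers 4 new) → pick B (covers 2 new) → pick C (covers 1 new). Total picks: 4.

4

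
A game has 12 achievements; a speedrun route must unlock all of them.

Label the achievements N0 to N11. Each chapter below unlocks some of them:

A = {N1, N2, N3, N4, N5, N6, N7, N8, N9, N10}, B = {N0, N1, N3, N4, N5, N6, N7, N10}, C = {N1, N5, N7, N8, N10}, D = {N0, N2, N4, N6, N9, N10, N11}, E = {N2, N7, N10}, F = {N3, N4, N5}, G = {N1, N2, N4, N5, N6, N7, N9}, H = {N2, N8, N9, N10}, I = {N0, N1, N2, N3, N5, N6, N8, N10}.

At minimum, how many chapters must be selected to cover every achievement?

A and D together: A ∪ D = {N0, N1, N2, N3, N4, N5, N6, N7, N8, N9, N10, N11} — every achievement is covered.
No single chapter has all 12 achievements (the largest, A, has 10), so 2 is optimal.

2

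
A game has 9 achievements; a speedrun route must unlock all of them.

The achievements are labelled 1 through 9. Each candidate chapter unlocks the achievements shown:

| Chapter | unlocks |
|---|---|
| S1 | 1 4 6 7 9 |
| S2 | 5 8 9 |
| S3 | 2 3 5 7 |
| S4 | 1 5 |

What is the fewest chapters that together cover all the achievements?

S1 and S2 and S3 together: S1 ∪ S2 ∪ S3 = {1, 2, 3, 4, 5, 6, 7, 8, 9} — every achievement is covered.
Only S3 contains 2, so S3 is forced; the remaining 5 achievements need at least 2 more chapters (each remaining chapter adds at most 4) — so at least 3 chapters are needed, and 3 is optimal.

3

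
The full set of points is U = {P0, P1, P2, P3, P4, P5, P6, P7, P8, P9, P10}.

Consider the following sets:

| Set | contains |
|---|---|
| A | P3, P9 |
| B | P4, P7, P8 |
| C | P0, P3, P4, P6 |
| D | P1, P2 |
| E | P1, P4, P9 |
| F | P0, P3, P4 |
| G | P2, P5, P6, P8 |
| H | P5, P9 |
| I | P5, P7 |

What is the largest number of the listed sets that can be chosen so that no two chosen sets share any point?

C, D, H are pairwise disjoint (C={P0,P3,P4,P6}; D={P1,P2}; H={P5,P9}).
Every remaining set overlaps one of these, and no 4 of the listed sets are pairwise disjoint, so 3 is the maximum.

3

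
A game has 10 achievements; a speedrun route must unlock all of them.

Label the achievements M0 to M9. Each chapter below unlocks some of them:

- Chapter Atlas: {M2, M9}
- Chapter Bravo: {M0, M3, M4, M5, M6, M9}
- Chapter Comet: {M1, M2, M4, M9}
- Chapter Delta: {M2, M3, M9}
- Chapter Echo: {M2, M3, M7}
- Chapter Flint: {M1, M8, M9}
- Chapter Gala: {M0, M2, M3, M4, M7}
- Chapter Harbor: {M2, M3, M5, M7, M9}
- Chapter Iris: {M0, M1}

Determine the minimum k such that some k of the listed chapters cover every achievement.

3

Take {Bravo, Flint, Harbor}. Their union is {M0, M1, M2, M3, M4, M5, M6, M7, M8, M9}, which is all 10 achievements.
Only Bravo contains M6, so Bravo is forced; the remaining 4 achievements need at least 2 more chapters (each remaining chapter adds at most 2) — so at least 3 chapters are needed, and 3 is optimal.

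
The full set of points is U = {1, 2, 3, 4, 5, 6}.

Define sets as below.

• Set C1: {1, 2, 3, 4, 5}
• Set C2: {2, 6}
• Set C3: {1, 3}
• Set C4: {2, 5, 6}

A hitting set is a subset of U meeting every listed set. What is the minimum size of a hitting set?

Take H = {1, 6}. Each listed set contains at least one of these, so H is a hitting set of size 2.
The sets C3, C4 are pairwise disjoint, so any hitting set needs a separate point for each — at least 2. Hence 2 is optimal.

2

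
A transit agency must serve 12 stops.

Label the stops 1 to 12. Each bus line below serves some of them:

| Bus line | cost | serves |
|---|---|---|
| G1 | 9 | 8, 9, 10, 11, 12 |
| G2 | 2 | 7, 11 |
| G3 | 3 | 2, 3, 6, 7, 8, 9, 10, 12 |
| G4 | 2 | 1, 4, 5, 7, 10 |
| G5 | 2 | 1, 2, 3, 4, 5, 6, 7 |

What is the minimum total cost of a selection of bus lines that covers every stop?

G2, G3, G5 together cover every stop (G2 ∪ G3 ∪ G5 = {1, 2, 3, 4, 5, 6, 7, 8, 9, 10, 11, 12}); total cost 2 + 3 + 2 = 7.
No covering selection has total cost below 7.

7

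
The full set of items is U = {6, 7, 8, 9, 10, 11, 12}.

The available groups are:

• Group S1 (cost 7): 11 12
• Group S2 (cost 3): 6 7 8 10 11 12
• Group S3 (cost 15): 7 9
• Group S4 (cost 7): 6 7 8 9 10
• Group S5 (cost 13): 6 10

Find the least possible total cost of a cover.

10

S2, S4 together cover every item (S2 ∪ S4 = {6, 7, 8, 9, 10, 11, 12}); total cost 3 + 7 = 10.
No covering selection has total cost below 10.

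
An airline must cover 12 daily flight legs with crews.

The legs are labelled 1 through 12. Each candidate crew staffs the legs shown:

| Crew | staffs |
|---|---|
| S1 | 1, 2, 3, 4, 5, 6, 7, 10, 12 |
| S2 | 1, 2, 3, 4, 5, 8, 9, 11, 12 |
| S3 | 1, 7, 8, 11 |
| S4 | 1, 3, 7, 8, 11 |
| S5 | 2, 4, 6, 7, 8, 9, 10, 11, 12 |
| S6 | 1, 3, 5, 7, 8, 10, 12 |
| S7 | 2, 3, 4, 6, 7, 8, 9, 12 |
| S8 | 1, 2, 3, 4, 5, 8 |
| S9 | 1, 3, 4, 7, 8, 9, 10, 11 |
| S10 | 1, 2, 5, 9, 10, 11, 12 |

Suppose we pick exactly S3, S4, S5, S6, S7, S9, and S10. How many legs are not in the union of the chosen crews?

Union of S3, S4, S5, S6, S7, S9, S10 = {1, 2, 3, 4, 5, 6, 7, 8, 9, 10, 11, 12} — that's every leg, so 0 are uncovered.

0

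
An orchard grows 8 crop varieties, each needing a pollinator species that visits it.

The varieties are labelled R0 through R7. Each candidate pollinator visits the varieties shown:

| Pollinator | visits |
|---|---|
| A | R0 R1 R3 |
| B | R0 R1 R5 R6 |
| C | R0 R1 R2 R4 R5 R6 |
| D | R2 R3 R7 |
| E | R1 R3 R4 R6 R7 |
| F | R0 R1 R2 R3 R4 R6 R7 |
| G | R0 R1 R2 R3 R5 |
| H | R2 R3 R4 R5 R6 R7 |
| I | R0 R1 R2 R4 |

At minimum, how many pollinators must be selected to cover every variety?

Take {B, H}. Their union is {R0, R1, R2, R3, R4, R5, R6, R7}, which is all 8 varieties.
No single pollinator has all 8 varieties (the largest, F, has 7), so 2 is optimal.

2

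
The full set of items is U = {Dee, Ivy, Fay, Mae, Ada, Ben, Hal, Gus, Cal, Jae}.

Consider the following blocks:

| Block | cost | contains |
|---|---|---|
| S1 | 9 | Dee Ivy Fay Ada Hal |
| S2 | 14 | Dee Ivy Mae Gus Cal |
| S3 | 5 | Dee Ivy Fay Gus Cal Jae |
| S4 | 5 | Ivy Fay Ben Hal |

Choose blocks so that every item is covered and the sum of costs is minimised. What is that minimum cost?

S1, S2, S3, S4 together cover every item (S1 ∪ S2 ∪ S3 ∪ S4 = {Dee, Ivy, Fay, Mae, Ada, Ben, Hal, Gus, Cal, Jae}); total cost 9 + 14 + 5 + 5 = 33.
No covering selection has total cost below 33.

33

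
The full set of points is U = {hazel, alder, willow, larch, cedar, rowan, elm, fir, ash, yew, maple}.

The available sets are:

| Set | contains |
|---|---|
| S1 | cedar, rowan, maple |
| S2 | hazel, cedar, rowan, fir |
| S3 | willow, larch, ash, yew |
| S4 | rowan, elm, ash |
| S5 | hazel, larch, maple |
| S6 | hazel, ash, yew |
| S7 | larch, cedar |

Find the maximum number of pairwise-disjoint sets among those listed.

S4, S7 are pairwise disjoint (S4={rowan,elm,ash}; S7={larch,cedar}).
Every remaining set overlaps one of these, and no 3 of the listed sets are pairwise disjoint, so 2 is the maximum.

2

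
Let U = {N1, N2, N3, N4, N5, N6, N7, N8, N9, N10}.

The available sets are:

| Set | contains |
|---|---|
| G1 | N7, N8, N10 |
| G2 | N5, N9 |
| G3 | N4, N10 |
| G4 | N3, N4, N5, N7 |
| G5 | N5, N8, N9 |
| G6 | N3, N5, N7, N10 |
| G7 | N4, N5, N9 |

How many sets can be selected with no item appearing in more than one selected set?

2

G1, G7 are pairwise disjoint (G1={N7,N8,N10}; G7={N4,N5,N9}).
Every remaining set overlaps one of these, and no 3 of the listed sets are pairwise disjoint, so 2 is the maximum.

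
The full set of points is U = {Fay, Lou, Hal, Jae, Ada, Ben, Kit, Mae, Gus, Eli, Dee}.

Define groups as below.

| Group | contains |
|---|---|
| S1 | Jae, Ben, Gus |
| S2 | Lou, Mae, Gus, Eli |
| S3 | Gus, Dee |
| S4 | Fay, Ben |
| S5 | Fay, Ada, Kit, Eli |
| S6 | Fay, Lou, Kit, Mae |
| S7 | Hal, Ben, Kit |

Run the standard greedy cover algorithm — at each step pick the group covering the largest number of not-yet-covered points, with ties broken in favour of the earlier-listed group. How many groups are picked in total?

Greedy: pick S2 (covers 4 new) → pick S5 (covers 3 new) → pick S1 (covers 2 new) → pick S3 (covers 1 new) → pick S7 (covers 1 new). Total picks: 5.

5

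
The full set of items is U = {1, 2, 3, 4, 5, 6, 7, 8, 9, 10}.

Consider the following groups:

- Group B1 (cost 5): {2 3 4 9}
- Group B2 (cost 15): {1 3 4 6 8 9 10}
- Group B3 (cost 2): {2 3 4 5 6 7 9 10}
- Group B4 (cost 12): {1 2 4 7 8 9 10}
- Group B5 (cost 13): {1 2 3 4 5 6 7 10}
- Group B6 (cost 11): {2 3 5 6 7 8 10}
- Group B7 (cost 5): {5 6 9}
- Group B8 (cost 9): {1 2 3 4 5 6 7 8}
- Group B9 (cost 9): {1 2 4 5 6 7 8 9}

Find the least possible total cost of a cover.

11

B3, B8 together cover every item (B3 ∪ B8 = {1, 2, 3, 4, 5, 6, 7, 8, 9, 10}); total cost 2 + 9 = 11.
No covering selection has total cost below 11.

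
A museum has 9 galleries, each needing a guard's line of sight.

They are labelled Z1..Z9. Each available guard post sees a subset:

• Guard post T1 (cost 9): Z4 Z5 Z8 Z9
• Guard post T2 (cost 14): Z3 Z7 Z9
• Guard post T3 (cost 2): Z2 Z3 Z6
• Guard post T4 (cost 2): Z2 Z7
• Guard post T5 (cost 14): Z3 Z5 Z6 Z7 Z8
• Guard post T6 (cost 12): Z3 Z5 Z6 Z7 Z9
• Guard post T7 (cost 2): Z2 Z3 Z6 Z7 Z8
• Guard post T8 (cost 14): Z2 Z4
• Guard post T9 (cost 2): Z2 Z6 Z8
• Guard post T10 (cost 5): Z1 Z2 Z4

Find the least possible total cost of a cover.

T1, T7, T10 together cover every gallery (T1 ∪ T7 ∪ T10 = {Z1, Z2, Z3, Z4, Z5, Z6, Z7, Z8, Z9}); total cost 9 + 2 + 5 = 16.
No covering selection has total cost below 16.

16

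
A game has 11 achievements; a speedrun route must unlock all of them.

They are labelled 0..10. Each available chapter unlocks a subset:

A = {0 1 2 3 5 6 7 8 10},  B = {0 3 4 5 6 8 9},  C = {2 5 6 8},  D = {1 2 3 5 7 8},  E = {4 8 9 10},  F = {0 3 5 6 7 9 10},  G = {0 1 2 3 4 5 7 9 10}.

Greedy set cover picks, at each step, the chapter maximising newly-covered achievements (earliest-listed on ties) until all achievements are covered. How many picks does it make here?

Greedy: pick A (covers 9 new) → pick B (covers 2 new). Total picks: 2.

2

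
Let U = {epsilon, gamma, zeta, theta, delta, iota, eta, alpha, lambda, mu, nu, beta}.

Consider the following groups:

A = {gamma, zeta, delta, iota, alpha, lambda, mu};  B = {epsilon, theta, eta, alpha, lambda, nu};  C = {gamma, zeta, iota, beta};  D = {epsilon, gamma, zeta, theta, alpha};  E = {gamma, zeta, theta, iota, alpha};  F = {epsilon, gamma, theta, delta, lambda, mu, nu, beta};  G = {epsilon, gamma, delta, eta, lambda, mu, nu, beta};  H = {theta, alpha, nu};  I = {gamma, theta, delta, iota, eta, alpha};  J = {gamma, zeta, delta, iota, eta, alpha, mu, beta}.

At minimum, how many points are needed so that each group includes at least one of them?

Take T = {gamma, alpha}. Each listed group contains at least one of these, so T is a hitting set of size 2.
The groups C, H are pairwise disjoint, so any hitting set needs a separate point for each — at least 2. Hence 2 is optimal.

2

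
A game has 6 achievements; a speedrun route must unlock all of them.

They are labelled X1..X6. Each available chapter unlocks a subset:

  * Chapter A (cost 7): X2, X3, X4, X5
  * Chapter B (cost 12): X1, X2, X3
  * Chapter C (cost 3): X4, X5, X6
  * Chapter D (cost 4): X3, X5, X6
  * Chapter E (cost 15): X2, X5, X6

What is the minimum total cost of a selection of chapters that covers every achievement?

B, C together cover every achievement (B ∪ C = {X1, X2, X3, X4, X5, X6}); total cost 12 + 3 = 15.
The greedy pick C, A, B costs 22; no covering selection beats 15.

15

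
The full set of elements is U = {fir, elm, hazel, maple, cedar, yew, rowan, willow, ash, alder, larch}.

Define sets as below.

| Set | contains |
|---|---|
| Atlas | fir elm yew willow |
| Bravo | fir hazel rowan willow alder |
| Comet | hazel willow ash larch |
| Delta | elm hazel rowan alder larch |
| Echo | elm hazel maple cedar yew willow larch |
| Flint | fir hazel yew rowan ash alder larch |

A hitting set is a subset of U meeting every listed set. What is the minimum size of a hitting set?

H = {hazel, willow} meets every set (each contains at least one member of H), and |H| = 2.
No single element lies in every set, so at least 2 are needed and 2 is optimal.

2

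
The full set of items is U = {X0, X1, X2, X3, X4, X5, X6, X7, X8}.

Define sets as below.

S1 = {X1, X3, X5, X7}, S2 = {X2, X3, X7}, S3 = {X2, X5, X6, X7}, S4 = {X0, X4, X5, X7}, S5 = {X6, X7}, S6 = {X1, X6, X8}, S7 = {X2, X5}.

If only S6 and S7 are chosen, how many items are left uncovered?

4

Union of S6, S7 = {X1, X2, X5, X6, X8}.
Not covered: X0, X3, X4, X7 — 4 items.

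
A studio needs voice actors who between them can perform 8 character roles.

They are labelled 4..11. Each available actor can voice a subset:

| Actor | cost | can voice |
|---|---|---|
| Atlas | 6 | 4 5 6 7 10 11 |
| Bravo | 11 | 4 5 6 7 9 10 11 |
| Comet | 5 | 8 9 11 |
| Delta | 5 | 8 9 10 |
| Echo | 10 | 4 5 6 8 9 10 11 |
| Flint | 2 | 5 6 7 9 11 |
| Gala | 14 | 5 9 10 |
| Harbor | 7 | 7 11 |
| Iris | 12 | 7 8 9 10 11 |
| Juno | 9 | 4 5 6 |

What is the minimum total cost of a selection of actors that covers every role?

11

Atlas, Comet together cover every role (Atlas ∪ Comet = {4, 5, 6, 7, 8, 9, 10, 11}); total cost 6 + 5 = 11.
The greedy pick Flint, Delta, Atlas costs 13; no covering selection beats 11.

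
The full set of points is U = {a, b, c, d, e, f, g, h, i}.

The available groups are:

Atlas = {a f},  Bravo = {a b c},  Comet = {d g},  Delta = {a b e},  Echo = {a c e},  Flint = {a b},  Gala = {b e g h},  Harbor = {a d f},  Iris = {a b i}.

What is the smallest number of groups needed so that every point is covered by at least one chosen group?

4

Take {Bravo, Gala, Harbor, Iris}. Their union is {a, b, c, d, e, f, g, h, i}, which is all 9 points.
No 3 of the 9 groups cover everything (all 84 combinations miss at least one point), so 4 is optimal.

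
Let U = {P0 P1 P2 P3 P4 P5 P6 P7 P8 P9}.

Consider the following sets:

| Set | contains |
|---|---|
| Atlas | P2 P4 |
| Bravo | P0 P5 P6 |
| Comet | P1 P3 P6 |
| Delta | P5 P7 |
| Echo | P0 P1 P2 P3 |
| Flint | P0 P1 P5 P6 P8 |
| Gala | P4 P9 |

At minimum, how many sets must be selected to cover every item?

4

Take {Delta, Echo, Flint, Gala}. Their union is {P0, P1, P2, P3, P4, P5, P6, P7, P8, P9}, which is all 10 items.
Only Flint contains P8, so Flint is forced; the remaining 5 items need at least 3 more sets (each remaining set adds at most 2) — so at least 4 sets are needed, and 4 is optimal.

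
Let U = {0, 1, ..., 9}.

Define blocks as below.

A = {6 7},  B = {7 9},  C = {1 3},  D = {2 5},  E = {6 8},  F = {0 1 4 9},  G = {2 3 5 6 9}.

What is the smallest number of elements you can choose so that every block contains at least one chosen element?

Take H = {2, 3, 6, 9}. Each listed block contains at least one of these, so H is a hitting set of size 4.
The blocks B, C, D, E are pairwise disjoint, so any hitting set needs a separate element for each — at least 4. Hence 4 is optimal.

4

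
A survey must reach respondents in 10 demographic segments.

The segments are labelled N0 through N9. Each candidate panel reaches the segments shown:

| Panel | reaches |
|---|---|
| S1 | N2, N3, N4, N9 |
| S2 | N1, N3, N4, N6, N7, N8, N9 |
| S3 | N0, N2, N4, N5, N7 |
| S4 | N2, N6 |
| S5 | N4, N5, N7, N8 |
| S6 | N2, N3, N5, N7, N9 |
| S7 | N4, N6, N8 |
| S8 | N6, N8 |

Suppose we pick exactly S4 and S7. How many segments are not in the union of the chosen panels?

Union of S4, S7 = {N2, N4, N6, N8}.
Not covered: N0, N1, N3, N5, N7, N9 — 6 segments.

6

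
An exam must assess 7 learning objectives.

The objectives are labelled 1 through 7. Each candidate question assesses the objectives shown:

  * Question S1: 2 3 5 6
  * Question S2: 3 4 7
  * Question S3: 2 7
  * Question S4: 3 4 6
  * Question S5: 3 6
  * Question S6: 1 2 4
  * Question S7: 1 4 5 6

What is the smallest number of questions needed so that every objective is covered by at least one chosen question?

S1 and S2 and S7 together: S1 ∪ S2 ∪ S7 = {1, 2, 3, 4, 5, 6, 7} — every objective is covered.
No 2 of the 7 questions cover everything (all 21 combinations miss at least one objective), so 3 is optimal.

3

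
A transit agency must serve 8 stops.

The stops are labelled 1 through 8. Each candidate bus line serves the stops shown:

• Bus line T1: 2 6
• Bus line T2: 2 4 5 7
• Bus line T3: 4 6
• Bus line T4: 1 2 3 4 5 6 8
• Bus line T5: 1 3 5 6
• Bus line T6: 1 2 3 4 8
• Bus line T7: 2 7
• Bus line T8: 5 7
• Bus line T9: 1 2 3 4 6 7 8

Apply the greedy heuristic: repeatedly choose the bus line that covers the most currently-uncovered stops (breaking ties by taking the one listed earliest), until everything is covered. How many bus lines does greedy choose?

2

Greedy: pick T4 (covers 7 new) → pick T2 (covers 1 new). Total picks: 2.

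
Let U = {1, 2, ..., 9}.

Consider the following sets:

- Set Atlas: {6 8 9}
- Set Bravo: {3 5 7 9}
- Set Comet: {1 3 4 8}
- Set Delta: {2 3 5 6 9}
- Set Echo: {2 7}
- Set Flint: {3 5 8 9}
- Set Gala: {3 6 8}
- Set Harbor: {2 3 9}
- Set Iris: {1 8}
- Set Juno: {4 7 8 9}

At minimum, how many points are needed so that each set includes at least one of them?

Take H = {2, 7, 8}. Each listed set contains at least one of these, so H is a hitting set of size 3.
No choice of 2 points meets every set, so 3 is the minimum.

3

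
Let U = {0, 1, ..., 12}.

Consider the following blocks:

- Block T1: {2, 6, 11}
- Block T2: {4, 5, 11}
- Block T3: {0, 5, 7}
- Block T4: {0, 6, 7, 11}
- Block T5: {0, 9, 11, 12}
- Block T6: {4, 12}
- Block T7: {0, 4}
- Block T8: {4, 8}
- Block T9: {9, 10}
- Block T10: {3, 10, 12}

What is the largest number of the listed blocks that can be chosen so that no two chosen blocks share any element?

4

T1, T3, T6, T9 are pairwise disjoint (T1={2,6,11}; T3={0,5,7}; T6={4,12}; T9={9,10}).
Every remaining block overlaps one of these, and no 5 of the listed blocks are pairwise disjoint, so 4 is the maximum.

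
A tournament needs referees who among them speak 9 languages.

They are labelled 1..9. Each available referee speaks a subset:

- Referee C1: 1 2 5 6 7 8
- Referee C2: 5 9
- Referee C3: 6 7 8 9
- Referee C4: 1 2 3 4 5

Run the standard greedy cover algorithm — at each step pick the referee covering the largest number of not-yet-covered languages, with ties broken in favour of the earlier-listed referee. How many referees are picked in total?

Greedy: pick C1 (covers 6 new) → pick C4 (covers 2 new) → pick C2 (covers 1 new). Total picks: 3.
(The true minimum cover uses only 2 referees, so greedy is not optimal here.)

3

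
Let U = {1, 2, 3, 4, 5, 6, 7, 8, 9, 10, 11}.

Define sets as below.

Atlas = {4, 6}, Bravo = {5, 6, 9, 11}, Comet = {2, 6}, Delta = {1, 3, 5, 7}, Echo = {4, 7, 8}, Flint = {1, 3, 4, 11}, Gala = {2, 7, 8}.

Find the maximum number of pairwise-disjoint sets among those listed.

Atlas, Gala are pairwise disjoint (Atlas={4,6}; Gala={2,7,8}).
Every remaining set overlaps one of these, and no 3 of the listed sets are pairwise disjoint, so 2 is the maximum.

2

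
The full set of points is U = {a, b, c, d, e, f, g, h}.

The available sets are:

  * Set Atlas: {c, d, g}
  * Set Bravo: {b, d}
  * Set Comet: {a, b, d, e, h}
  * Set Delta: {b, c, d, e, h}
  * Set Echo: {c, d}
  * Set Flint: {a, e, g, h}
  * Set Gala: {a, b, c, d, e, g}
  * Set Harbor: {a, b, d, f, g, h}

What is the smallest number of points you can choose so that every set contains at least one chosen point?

2

The 2 points {d, e} hit every set.
The sets Echo, Flint are pairwise disjoint, so any hitting set needs a separate point for each — at least 2. Hence 2 is optimal.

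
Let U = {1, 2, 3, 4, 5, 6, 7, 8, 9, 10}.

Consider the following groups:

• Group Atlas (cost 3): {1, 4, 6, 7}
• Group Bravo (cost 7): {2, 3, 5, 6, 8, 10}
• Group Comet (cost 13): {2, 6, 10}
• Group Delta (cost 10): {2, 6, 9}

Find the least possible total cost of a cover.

20

Atlas, Bravo, Delta together cover every point (Atlas ∪ Bravo ∪ Delta = {1, 2, 3, 4, 5, 6, 7, 8, 9, 10}); total cost 3 + 7 + 10 = 20.
No covering selection has total cost below 20.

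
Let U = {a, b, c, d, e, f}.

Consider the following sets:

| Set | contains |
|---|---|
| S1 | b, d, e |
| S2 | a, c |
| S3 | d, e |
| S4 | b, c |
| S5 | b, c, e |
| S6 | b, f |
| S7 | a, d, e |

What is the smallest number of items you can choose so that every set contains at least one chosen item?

3

H = {c, d, f} meets every set (each contains at least one member of H), and |H| = 3.
The sets S2, S3, S6 are pairwise disjoint, so any hitting set needs a separate item for each — at least 3. Hence 3 is optimal.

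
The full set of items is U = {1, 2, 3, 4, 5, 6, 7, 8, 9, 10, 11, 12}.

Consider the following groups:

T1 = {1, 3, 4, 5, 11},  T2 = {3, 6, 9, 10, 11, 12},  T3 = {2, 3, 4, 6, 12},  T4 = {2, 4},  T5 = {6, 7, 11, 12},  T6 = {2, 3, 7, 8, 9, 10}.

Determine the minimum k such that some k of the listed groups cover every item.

Take {T1, T5, T6}. Their union is {1, 2, 3, 4, 5, 6, 7, 8, 9, 10, 11, 12}, which is all 12 items.
Only T1 contains 1, so T1 is forced; the remaining 7 items need at least 2 more groups (each remaining group adds at most 5) — so at least 3 groups are needed, and 3 is optimal.

3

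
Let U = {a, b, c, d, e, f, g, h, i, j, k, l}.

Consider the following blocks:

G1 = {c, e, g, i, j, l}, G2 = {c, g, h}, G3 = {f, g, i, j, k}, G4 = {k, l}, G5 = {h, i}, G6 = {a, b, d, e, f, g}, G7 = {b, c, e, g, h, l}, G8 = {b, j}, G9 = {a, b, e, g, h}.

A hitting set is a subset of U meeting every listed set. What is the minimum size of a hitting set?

The 4 points {d, h, j, l} hit every block.
No choice of 3 points meets every block, so 4 is the minimum.

4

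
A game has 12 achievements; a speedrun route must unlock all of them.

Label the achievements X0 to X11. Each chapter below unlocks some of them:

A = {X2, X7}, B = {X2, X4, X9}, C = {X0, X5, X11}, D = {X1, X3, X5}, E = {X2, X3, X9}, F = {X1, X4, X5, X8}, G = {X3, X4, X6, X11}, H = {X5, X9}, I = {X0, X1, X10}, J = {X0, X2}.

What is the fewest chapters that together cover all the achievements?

5

A and E and F and G and I together: A ∪ E ∪ F ∪ G ∪ I = {X0, X1, X2, X3, X4, X5, X6, X7, X8, X9, X10, X11} — every achievement is covered.
No 4 of the 10 chapters cover everything (all 210 combinations miss at least one achievement), so 5 is optimal.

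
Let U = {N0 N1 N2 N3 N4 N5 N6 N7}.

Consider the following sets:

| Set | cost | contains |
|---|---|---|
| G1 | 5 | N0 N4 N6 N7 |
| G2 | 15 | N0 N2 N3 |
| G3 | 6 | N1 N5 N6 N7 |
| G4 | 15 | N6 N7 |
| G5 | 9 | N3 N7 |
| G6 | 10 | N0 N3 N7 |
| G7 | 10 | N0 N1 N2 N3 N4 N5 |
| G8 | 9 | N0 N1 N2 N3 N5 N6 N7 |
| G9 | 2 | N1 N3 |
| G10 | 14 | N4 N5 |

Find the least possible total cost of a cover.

G1, G8 together cover every element (G1 ∪ G8 = {N0, N1, N2, N3, N4, N5, N6, N7}); total cost 5 + 9 = 14.
The greedy pick G9, G1, G8 costs 16; no covering selection beats 14.

14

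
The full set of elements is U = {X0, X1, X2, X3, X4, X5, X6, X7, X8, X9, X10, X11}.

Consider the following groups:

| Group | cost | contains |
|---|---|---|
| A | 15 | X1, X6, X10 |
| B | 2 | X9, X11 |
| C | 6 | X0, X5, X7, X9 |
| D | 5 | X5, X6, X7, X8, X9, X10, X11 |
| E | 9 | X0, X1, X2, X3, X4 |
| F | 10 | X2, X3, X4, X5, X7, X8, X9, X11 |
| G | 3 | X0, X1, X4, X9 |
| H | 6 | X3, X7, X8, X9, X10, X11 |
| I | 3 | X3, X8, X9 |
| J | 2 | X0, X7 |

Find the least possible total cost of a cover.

14

D, E together cover every element (D ∪ E = {X0, X1, X2, X3, X4, X5, X6, X7, X8, X9, X10, X11}); total cost 5 + 9 = 14.
The greedy pick D, G, I, E costs 20; no covering selection beats 14.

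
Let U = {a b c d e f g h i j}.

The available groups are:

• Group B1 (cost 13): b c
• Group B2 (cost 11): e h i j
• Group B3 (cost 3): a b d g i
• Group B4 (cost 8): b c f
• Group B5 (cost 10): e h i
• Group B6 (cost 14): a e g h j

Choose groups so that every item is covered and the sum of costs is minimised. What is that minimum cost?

B2, B3, B4 together cover every item (B2 ∪ B3 ∪ B4 = {a, b, c, d, e, f, g, h, i, j}); total cost 11 + 3 + 8 = 22.
No covering selection has total cost below 22.

22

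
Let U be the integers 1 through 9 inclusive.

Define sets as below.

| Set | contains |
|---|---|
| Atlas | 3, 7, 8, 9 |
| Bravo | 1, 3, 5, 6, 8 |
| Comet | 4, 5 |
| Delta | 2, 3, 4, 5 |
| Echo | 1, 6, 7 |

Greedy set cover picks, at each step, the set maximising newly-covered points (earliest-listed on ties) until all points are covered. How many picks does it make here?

Greedy: pick Bravo (covers 5 new) → pick Atlas (covers 2 new) → pick Delta (covers 2 new). Total picks: 3.

3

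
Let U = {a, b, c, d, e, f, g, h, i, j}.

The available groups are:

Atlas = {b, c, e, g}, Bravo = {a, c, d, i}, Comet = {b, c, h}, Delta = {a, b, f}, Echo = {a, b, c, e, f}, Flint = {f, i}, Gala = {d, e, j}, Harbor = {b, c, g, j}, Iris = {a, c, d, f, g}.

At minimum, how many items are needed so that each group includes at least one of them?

3

Take T = {b, d, i}. Each listed group contains at least one of these, so T is a hitting set of size 3.
The groups Comet, Flint, Gala are pairwise disjoint, so any hitting set needs a separate item for each — at least 3. Hence 3 is optimal.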